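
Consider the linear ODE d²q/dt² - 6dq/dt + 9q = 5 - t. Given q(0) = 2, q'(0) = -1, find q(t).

q = 13/27 - t/9 + 41*exp(3*t)/27 - 49*t*exp(3*t)/9

Characteristic equation r² - 6r + 9 = 0 has discriminant (-6)² - 4·(9) = 0, so r = 3 is a repeated root.
Hence q_h = (C1 + C2*t)*exp(3*t).
For the particular solution try q_p = A0 + A1*t. Substituting and matching coefficients of each power of t gives A0 = 13/27, A1 = -1/9, so q_p = 13/27 - t/9.
General solution: q = 13/27 - t/9 + C1*exp(3*t) + C2*t*exp(3*t).
Apply the initial conditions: q(0) = 13/27 + C1 = 2 and q'(0) = -1/9 + C2 + 3*C1 = -1. Solving gives C1 = 41/27, C2 = -49/9.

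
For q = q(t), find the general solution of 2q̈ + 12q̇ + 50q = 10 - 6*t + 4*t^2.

q = 3619/15625 - 99*t/625 + 2*t**2/25 + C1*cos(4*t)*exp(-3*t) + C2*exp(-3*t)*sin(4*t)

Divide through by 2: q'' + 6q' + 25q = 5 - 3*t + 2*t^2.
Characteristic equation r² + 6r + 25 = 0 has discriminant (6)² - 4·(25) = -64 < 0, so r = -3 ± 4i.
Hence q_h = C1*cos(4*t)*exp(-3*t) + C2*exp(-3*t)*sin(4*t).
For the particular solution try q_p = A0 + A1*t + A2*t^2. Substituting and matching coefficients of each power of t gives A0 = 3619/15625, A1 = -99/625, A2 = 2/25, so q_p = 3619/15625 - 99*t/625 + 2*t^2/25.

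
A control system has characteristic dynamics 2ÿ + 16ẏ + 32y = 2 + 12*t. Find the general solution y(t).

y = -1/8 + 3*t/8 + C1*exp(-4*t) + C2*t*exp(-4*t)

Divide through by 2: y'' + 8y' + 16y = 1 + 6*t.
Characteristic equation r² + 8r + 16 = 0 has discriminant (8)² - 4·(16) = 0, so r = -4 is a repeated root.
Hence y_h = (C1 + C2*t)*exp(-4*t).
For the particular solution try y_p = A0 + A1*t. Substituting and matching coefficients of each power of t gives A0 = -1/8, A1 = 3/8, so y_p = -1/8 + 3*t/8.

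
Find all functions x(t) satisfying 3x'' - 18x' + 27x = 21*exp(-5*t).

Divide through by 3: x'' - 6x' + 9x = 7*exp(-5*t).
Characteristic equation r² - 6r + 9 = 0 has discriminant (-6)² - 4·(9) = 0, so r = 3 is a repeated root.
Hence x_h = (C1 + C2*t)*exp(3*t).
Try x_p = A*exp(-5*t). Substituting into the equation and dividing by exp(-5*t) gives A = 7/64, so x_p = 7*exp(-5*t)/64.

x = 7*exp(-5*t)/64 + C1*exp(3*t) + C2*t*exp(3*t)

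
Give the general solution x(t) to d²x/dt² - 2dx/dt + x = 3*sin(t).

Characteristic equation r² - 2r + 1 = 0 has discriminant (-2)² - 4·(1) = 0, so r = 1 is a repeated root.
Hence x_h = (C1 + C2*t)*exp(t).
Try x_p = A*cos(t) + B*sin(t). Substituting and equating the coefficients of cos(t) and sin(t) gives A = 3/2, B = 0, so x_p = 3*cos(t)/2.

x = 3*cos(t)/2 + C1*exp(t) + C2*t*exp(t)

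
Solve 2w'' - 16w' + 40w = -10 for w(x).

Divide through by 2: w'' - 8w' + 20w = -5.
Characteristic equation r² - 8r + 20 = 0 has discriminant (-8)² - 4·(20) = -16 < 0, so r = 4 ± 2i.
Hence w_h = C1*cos(2*x)*exp(4*x) + C2*exp(4*x)*sin(2*x).
For the particular solution try w_p = A0. Substituting and matching coefficients of each power of x gives A0 = -1/4, so w_p = -1/4.

w = -1/4 + C1*cos(2*x)*exp(4*x) + C2*exp(4*x)*sin(2*x)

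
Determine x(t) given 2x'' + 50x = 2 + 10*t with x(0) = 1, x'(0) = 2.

x = 1/25 + t/5 + 9*sin(5*t)/25 + 24*cos(5*t)/25

Divide through by 2: x'' + 25x = 1 + 5*t.
Characteristic equation r² + 25 = 0 has discriminant (0)² - 4·(25) = -100 < 0, so r = ± 5i.
Hence x_h = C1*cos(5*t) + C2*sin(5*t).
For the particular solution try x_p = A0 + A1*t. Substituting and matching coefficients of each power of t gives A0 = 1/25, A1 = 1/5, so x_p = 1/25 + t/5.
General solution: x = 1/25 + t/5 + C1*cos(5*t) + C2*sin(5*t).
Apply the initial conditions: x(0) = 1/25 + C1 = 1 and x'(0) = 1/5 + 5*C2 = 2. Solving gives C1 = 24/25, C2 = 9/25.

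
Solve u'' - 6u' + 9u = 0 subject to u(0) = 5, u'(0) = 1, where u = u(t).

u = 5*exp(3*t) - 14*t*exp(3*t)

Characteristic equation r² - 6r + 9 = 0 has discriminant (-6)² - 4·(9) = 0, so r = 3 is a repeated root.
Hence u_h = (C1 + C2*t)*exp(3*t).
Apply the initial conditions: u(0) = C1 = 5 and u'(0) = C2 + 3*C1 = 1. Solving gives C1 = 5, C2 = -14.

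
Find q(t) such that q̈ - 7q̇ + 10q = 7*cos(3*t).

q = -147*sin(3*t)/442 + 7*cos(3*t)/442 + C1*exp(2*t) + C2*exp(5*t)

Characteristic equation r² - 7r + 10 = 0 factors as (r - 2)(r - 5) = 0, so r = 2, 5.
Hence q_h = C1*exp(2*t) + C2*exp(5*t).
Try q_p = A*cos(3*t) + B*sin(3*t). Substituting and equating the coefficients of cos(3t) and sin(3t) gives A = 7/442, B = -147/442, so q_p = -147*sin(3*t)/442 + 7*cos(3*t)/442.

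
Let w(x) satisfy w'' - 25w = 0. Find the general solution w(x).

Characteristic equation r² - 25 = 0 factors as (r - 5)(r + 5) = 0, so r = 5, -5.
Hence w_h = C1*exp(5*x) + C2*exp(-5*x).

w = C1*exp(5*x) + C2*exp(-5*x)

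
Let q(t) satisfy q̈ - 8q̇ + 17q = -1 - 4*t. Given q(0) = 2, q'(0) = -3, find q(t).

Characteristic equation r² - 8r + 17 = 0 has discriminant (-8)² - 4·(17) = -4 < 0, so r = 4 ± i.
Hence q_h = C1*cos(t)*exp(4*t) + C2*exp(4*t)*sin(t).
For the particular solution try q_p = A0 + A1*t. Substituting and matching coefficients of each power of t gives A0 = -49/289, A1 = -4/17, so q_p = -49/289 - 4*t/17.
General solution: q = -49/289 - 4*t/17 + C1*cos(t)*exp(4*t) + C2*exp(4*t)*sin(t).
Apply the initial conditions: q(0) = -49/289 + C1 = 2 and q'(0) = -4/17 + C2 + 4*C1 = -3. Solving gives C1 = 627/289, C2 = -3307/289.

q = -49/289 - 4*t/17 - 3307*exp(4*t)*sin(t)/289 + 627*cos(t)*exp(4*t)/289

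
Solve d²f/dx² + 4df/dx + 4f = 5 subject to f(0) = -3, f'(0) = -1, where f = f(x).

Characteristic equation r² + 4r + 4 = 0 has discriminant (4)² - 4·(4) = 0, so r = -2 is a repeated root.
Hence f_h = (C1 + C2*x)*exp(-2*x).
For the particular solution try f_p = A0. Substituting and matching coefficients of each power of x gives A0 = 5/4, so f_p = 5/4.
General solution: f = 5/4 + C1*exp(-2*x) + C2*x*exp(-2*x).
Apply the initial conditions: f(0) = 5/4 + C1 = -3 and f'(0) = C2 - 2*C1 = -1. Solving gives C1 = -17/4, C2 = -19/2.

f = 5/4 - 17*exp(-2*x)/4 - 19*x*exp(-2*x)/2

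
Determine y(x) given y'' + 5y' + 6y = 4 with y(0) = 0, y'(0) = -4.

Characteristic equation r² + 5r + 6 = 0 factors as (r + 3)(r + 2) = 0, so r = -3, -2.
Hence y_h = C1*exp(-3*x) + C2*exp(-2*x).
For the particular solution try y_p = A0. Substituting and matching coefficients of each power of x gives A0 = 2/3, so y_p = 2/3.
General solution: y = 2/3 + C1*exp(-3*x) + C2*exp(-2*x).
Apply the initial conditions: y(0) = 2/3 + C1 + C2 = 0 and y'(0) = -3*C1 - 2*C2 = -4. Solving gives C1 = 16/3, C2 = -6.

y = 2/3 - 6*exp(-2*x) + 16*exp(-3*x)/3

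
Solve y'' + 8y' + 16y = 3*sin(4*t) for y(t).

y = -3*cos(4*t)/32 + C1*exp(-4*t) + C2*t*exp(-4*t)

Characteristic equation r² + 8r + 16 = 0 has discriminant (8)² - 4·(16) = 0, so r = -4 is a repeated root.
Hence y_h = (C1 + C2*t)*exp(-4*t).
Try y_p = A*cos(4*t) + B*sin(4*t). Substituting and equating the coefficients of cos(4t) and sin(4t) gives A = -3/32, B = 0, so y_p = -3*cos(4*t)/32.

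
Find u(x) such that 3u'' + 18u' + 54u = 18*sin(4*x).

Divide through by 3: u'' + 6u' + 18u = 6*sin(4*x).
Characteristic equation r² + 6r + 18 = 0 has discriminant (6)² - 4·(18) = -36 < 0, so r = -3 ± 3i.
Hence u_h = C1*cos(3*x)*exp(-3*x) + C2*exp(-3*x)*sin(3*x).
Try u_p = A*cos(4*x) + B*sin(4*x). Substituting and equating the coefficients of cos(4x) and sin(4x) gives A = -36/145, B = 3/145, so u_p = -36*cos(4*x)/145 + 3*sin(4*x)/145.

u = -36*cos(4*x)/145 + 3*sin(4*x)/145 + C1*cos(3*x)*exp(-3*x) + C2*exp(-3*x)*sin(3*x)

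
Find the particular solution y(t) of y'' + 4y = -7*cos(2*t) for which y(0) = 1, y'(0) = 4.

Characteristic equation r² + 4 = 0 has discriminant (0)² - 4·(4) = -16 < 0, so r = ± 2i.
Hence y_h = C1*cos(2*t) + C2*sin(2*t).
Since ±2i are characteristic roots, multiply the trial by t. Try y_p = t*(A*cos(2*t) + B*sin(2*t)). Substituting and equating the coefficients of cos(2t) and sin(2t) gives A = 0, B = -7/4, so y_p = -7*t*sin(2*t)/4.
General solution: y = C1*cos(2*t) + C2*sin(2*t) - 7*t*sin(2*t)/4.
Apply the initial conditions: y(0) = C1 = 1 and y'(0) = 2*C2 = 4. Solving gives C1 = 1, C2 = 2.

y = 2*sin(2*t) - 7*t*sin(2*t)/4 + cos(2*t)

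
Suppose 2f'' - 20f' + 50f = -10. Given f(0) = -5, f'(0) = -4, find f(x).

Divide through by 2: f'' - 10f' + 25f = -5.
Characteristic equation r² - 10r + 25 = 0 has discriminant (-10)² - 4·(25) = 0, so r = 5 is a repeated root.
Hence f_h = (C1 + C2*x)*exp(5*x).
For the particular solution try f_p = A0. Substituting and matching coefficients of each power of x gives A0 = -1/5, so f_p = -1/5.
General solution: f = -1/5 + C1*exp(5*x) + C2*x*exp(5*x).
Apply the initial conditions: f(0) = -1/5 + C1 = -5 and f'(0) = C2 + 5*C1 = -4. Solving gives C1 = -24/5, C2 = 20.

f = -1/5 - 24*exp(5*x)/5 + 20*x*exp(5*x)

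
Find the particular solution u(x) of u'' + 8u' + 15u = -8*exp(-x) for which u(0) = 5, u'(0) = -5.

u = -exp(-x) - 6*exp(-5*x) + 12*exp(-3*x)

Characteristic equation r² + 8r + 15 = 0 factors as (r + 3)(r + 5) = 0, so r = -3, -5.
Hence u_h = C1*exp(-3*x) + C2*exp(-5*x).
Try u_p = A*exp(-x). Substituting into the equation and dividing by exp(-x) gives A = -1, so u_p = -exp(-x).
General solution: u = -exp(-x) + C1*exp(-3*x) + C2*exp(-5*x).
Apply the initial conditions: u(0) = -1 + C1 + C2 = 5 and u'(0) = 1 - 5*C2 - 3*C1 = -5. Solving gives C1 = 12, C2 = -6.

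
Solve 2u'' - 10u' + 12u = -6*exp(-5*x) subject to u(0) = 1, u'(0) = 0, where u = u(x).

Divide through by 2: u'' - 5u' + 6u = -3*exp(-5*x).
Characteristic equation r² - 5r + 6 = 0 factors as (r - 3)(r - 2) = 0, so r = 3, 2.
Hence u_h = C1*exp(3*x) + C2*exp(2*x).
Try u_p = A*exp(-5*x). Substituting into the equation and dividing by exp(-5*x) gives A = -3/56, so u_p = -3*exp(-5*x)/56.
General solution: u = -3*exp(-5*x)/56 + C1*exp(3*x) + C2*exp(2*x).
Apply the initial conditions: u(0) = -3/56 + C1 + C2 = 1 and u'(0) = 15/56 + 2*C2 + 3*C1 = 0. Solving gives C1 = -19/8, C2 = 24/7.

u = -19*exp(3*x)/8 - 3*exp(-5*x)/56 + 24*exp(2*x)/7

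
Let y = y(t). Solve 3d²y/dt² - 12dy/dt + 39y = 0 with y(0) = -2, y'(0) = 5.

Divide through by 3: y'' - 4y' + 13y = 0.
Characteristic equation r² - 4r + 13 = 0 has discriminant (-4)² - 4·(13) = -36 < 0, so r = 2 ± 3i.
Hence y_h = C1*cos(3*t)*exp(2*t) + C2*exp(2*t)*sin(3*t).
Apply the initial conditions: y(0) = C1 = -2 and y'(0) = 2*C1 + 3*C2 = 5. Solving gives C1 = -2, C2 = 3.

y = -2*cos(3*t)*exp(2*t) + 3*exp(2*t)*sin(3*t)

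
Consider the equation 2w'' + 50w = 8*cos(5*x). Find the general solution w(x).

w = C1*cos(5*x) + C2*sin(5*x) + 2*x*sin(5*x)/5

Divide through by 2: w'' + 25w = 4*cos(5*x).
Characteristic equation r² + 25 = 0 has discriminant (0)² - 4·(25) = -100 < 0, so r = ± 5i.
Hence w_h = C1*cos(5*x) + C2*sin(5*x).
Since ±5i are characteristic roots, multiply the trial by x. Try w_p = x*(A*cos(5*x) + B*sin(5*x)). Substituting and equating the coefficients of cos(5x) and sin(5x) gives A = 0, B = 2/5, so w_p = 2*x*sin(5*x)/5.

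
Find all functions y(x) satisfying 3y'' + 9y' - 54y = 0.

y = C1*exp(-6*x) + C2*exp(3*x)

Divide through by 3: y'' + 3y' - 18y = 0.
Characteristic equation r² + 3r - 18 = 0 factors as (r + 6)(r - 3) = 0, so r = -6, 3.
Hence y_h = C1*exp(-6*x) + C2*exp(3*x).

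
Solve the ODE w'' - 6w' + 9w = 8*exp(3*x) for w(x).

Characteristic equation r² - 6r + 9 = 0 has discriminant (-6)² - 4·(9) = 0, so r = 3 is a repeated root.
Hence w_h = (C1 + C2*x)*exp(3*x).
Since exp(3*x) solves the homogeneous equation (r = 3 is a root of multiplicity 2), multiply the trial by x^2. Try w_p = A*x^2*exp(3*x). Substituting into the equation and dividing by exp(3*x) gives A = 4, so w_p = 4*x^2*exp(3*x).

w = C1*exp(3*x) + 4*x**2*exp(3*x) + C2*x*exp(3*x)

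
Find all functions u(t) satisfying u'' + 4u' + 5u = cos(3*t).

u = -cos(3*t)/40 + 3*sin(3*t)/40 + C1*cos(t)*exp(-2*t) + C2*exp(-2*t)*sin(t)

Characteristic equation r² + 4r + 5 = 0 has discriminant (4)² - 4·(5) = -4 < 0, so r = -2 ± i.
Hence u_h = C1*cos(t)*exp(-2*t) + C2*exp(-2*t)*sin(t).
Try u_p = A*cos(3*t) + B*sin(3*t). Substituting and equating the coefficients of cos(3t) and sin(3t) gives A = -1/40, B = 3/40, so u_p = -cos(3*t)/40 + 3*sin(3*t)/40.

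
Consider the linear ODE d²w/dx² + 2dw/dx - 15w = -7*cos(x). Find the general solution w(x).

w = -7*sin(x)/130 + 28*cos(x)/65 + C1*exp(-5*x) + C2*exp(3*x)

Characteristic equation r² + 2r - 15 = 0 factors as (r + 5)(r - 3) = 0, so r = -5, 3.
Hence w_h = C1*exp(-5*x) + C2*exp(3*x).
Try w_p = A*cos(x) + B*sin(x). Substituting and equating the coefficients of cos(x) and sin(x) gives A = 28/65, B = -7/130, so w_p = -7*sin(x)/130 + 28*cos(x)/65.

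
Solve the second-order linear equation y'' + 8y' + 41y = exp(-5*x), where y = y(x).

y = exp(-5*x)/26 + C1*cos(5*x)*exp(-4*x) + C2*exp(-4*x)*sin(5*x)

Characteristic equation r² + 8r + 41 = 0 has discriminant (8)² - 4·(41) = -100 < 0, so r = -4 ± 5i.
Hence y_h = C1*cos(5*x)*exp(-4*x) + C2*exp(-4*x)*sin(5*x).
Try y_p = A*exp(-5*x). Substituting into the equation and dividing by exp(-5*x) gives A = 1/26, so y_p = exp(-5*x)/26.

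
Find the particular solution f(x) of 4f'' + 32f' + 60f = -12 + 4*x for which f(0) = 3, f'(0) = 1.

Divide through by 4: f'' + 8f' + 15f = -3 + x.
Characteristic equation r² + 8r + 15 = 0 factors as (r + 5)(r + 3) = 0, so r = -5, -3.
Hence f_h = C1*exp(-5*x) + C2*exp(-3*x).
For the particular solution try f_p = A0 + A1*x. Substituting and matching coefficients of each power of x gives A0 = -53/225, A1 = 1/15, so f_p = -53/225 + x/15.
General solution: f = -53/225 + x/15 + C1*exp(-5*x) + C2*exp(-3*x).
Apply the initial conditions: f(0) = -53/225 + C1 + C2 = 3 and f'(0) = 1/15 - 5*C1 - 3*C2 = 1. Solving gives C1 = -133/25, C2 = 77/9.

f = -53/225 - 133*exp(-5*x)/25 + x/15 + 77*exp(-3*x)/9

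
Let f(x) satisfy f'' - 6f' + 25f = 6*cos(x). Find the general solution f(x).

Characteristic equation r² - 6r + 25 = 0 has discriminant (-6)² - 4·(25) = -64 < 0, so r = 3 ± 4i.
Hence f_h = C1*cos(4*x)*exp(3*x) + C2*exp(3*x)*sin(4*x).
Try f_p = A*cos(x) + B*sin(x). Substituting and equating the coefficients of cos(x) and sin(x) gives A = 4/17, B = -1/17, so f_p = -sin(x)/17 + 4*cos(x)/17.

f = -sin(x)/17 + 4*cos(x)/17 + C1*cos(4*x)*exp(3*x) + C2*exp(3*x)*sin(4*x)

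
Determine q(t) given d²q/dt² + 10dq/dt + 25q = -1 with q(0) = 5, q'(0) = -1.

q = -1/25 + 126*exp(-5*t)/25 + 121*t*exp(-5*t)/5

Characteristic equation r² + 10r + 25 = 0 has discriminant (10)² - 4·(25) = 0, so r = -5 is a repeated root.
Hence q_h = (C1 + C2*t)*exp(-5*t).
For the particular solution try q_p = A0. Substituting and matching coefficients of each power of t gives A0 = -1/25, so q_p = -1/25.
General solution: q = -1/25 + C1*exp(-5*t) + C2*t*exp(-5*t).
Apply the initial conditions: q(0) = -1/25 + C1 = 5 and q'(0) = C2 - 5*C1 = -1. Solving gives C1 = 126/25, C2 = 121/5.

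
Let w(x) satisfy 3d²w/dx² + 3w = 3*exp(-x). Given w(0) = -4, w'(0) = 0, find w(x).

Divide through by 3: w'' + w = exp(-x).
Characteristic equation r² + 1 = 0 has discriminant (0)² - 4·(1) = -4 < 0, so r = ± i.
Hence w_h = C1*cos(x) + C2*sin(x).
Try w_p = A*exp(-x). Substituting into the equation and dividing by exp(-x) gives A = 1/2, so w_p = exp(-x)/2.
General solution: w = exp(-x)/2 + C1*cos(x) + C2*sin(x).
Apply the initial conditions: w(0) = 1/2 + C1 = -4 and w'(0) = -1/2 + C2 = 0. Solving gives C1 = -9/2, C2 = 1/2.

w = exp(-x)/2 + sin(x)/2 - 9*cos(x)/2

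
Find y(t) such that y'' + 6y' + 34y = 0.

Characteristic equation r² + 6r + 34 = 0 has discriminant (6)² - 4·(34) = -100 < 0, so r = -3 ± 5i.
Hence y_h = C1*cos(5*t)*exp(-3*t) + C2*exp(-3*t)*sin(5*t).

y = C1*cos(5*t)*exp(-3*t) + C2*exp(-3*t)*sin(5*t)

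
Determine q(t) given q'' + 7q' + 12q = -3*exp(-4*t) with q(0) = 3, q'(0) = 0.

Characteristic equation r² + 7r + 12 = 0 factors as (r + 3)(r + 4) = 0, so r = -3, -4.
Hence q_h = C1*exp(-3*t) + C2*exp(-4*t).
Since exp(-4*t) solves the homogeneous equation (r = -4 is a root of multiplicity 1), multiply the trial by t. Try q_p = A*t*exp(-4*t). Substituting into the equation and dividing by exp(-4*t) gives A = 3, so q_p = 3*t*exp(-4*t).
General solution: q = C1*exp(-3*t) + C2*exp(-4*t) + 3*t*exp(-4*t).
Apply the initial conditions: q(0) = C1 + C2 = 3 and q'(0) = 3 - 4*C2 - 3*C1 = 0. Solving gives C1 = 9, C2 = -6.

q = -6*exp(-4*t) + 9*exp(-3*t) + 3*t*exp(-4*t)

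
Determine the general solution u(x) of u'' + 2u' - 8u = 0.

u = C1*exp(2*x) + C2*exp(-4*x)

Characteristic equation r² + 2r - 8 = 0 factors as (r - 2)(r + 4) = 0, so r = 2, -4.
Hence u_h = C1*exp(2*x) + C2*exp(-4*x).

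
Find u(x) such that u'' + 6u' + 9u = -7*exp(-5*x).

Characteristic equation r² + 6r + 9 = 0 has discriminant (6)² - 4·(9) = 0, so r = -3 is a repeated root.
Hence u_h = (C1 + C2*x)*exp(-3*x).
Try u_p = A*exp(-5*x). Substituting into the equation and dividing by exp(-5*x) gives A = -7/4, so u_p = -7*exp(-5*x)/4.

u = -7*exp(-5*x)/4 + C1*exp(-3*x) + C2*x*exp(-3*x)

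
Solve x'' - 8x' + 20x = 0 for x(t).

Characteristic equation r² - 8r + 20 = 0 has discriminant (-8)² - 4·(20) = -16 < 0, so r = 4 ± 2i.
Hence x_h = C1*cos(2*t)*exp(4*t) + C2*exp(4*t)*sin(2*t).

x = C1*cos(2*t)*exp(4*t) + C2*exp(4*t)*sin(2*t)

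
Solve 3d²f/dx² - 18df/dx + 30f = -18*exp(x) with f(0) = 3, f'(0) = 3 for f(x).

f = -6*exp(x)/5 - 42*exp(3*x)*sin(x)/5 + 21*cos(x)*exp(3*x)/5

Divide through by 3: f'' - 6f' + 10f = -6*exp(x).
Characteristic equation r² - 6r + 10 = 0 has discriminant (-6)² - 4·(10) = -4 < 0, so r = 3 ± i.
Hence f_h = C1*cos(x)*exp(3*x) + C2*exp(3*x)*sin(x).
Try f_p = A*exp(x). Substituting into the equation and dividing by exp(x) gives A = -6/5, so f_p = -6*exp(x)/5.
General solution: f = -6*exp(x)/5 + C1*cos(x)*exp(3*x) + C2*exp(3*x)*sin(x).
Apply the initial conditions: f(0) = -6/5 + C1 = 3 and f'(0) = -6/5 + C2 + 3*C1 = 3. Solving gives C1 = 21/5, C2 = -42/5.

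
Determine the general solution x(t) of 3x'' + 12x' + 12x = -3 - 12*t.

Divide through by 3: x'' + 4x' + 4x = -1 - 4*t.
Characteristic equation r² + 4r + 4 = 0 has discriminant (4)² - 4·(4) = 0, so r = -2 is a repeated root.
Hence x_h = (C1 + C2*t)*exp(-2*t).
For the particular solution try x_p = A0 + A1*t. Substituting and matching coefficients of each power of t gives A0 = 3/4, A1 = -1, so x_p = 3/4 - t.

x = 3/4 - t + C1*exp(-2*t) + C2*t*exp(-2*t)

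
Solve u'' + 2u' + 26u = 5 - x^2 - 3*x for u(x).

u = 895/4394 - 37*x/338 - x**2/26 + C1*cos(5*x)*exp(-x) + C2*exp(-x)*sin(5*x)

Characteristic equation r² + 2r + 26 = 0 has discriminant (2)² - 4·(26) = -100 < 0, so r = -1 ± 5i.
Hence u_h = C1*cos(5*x)*exp(-x) + C2*exp(-x)*sin(5*x).
For the particular solution try u_p = A0 + A1*x + A2*x^2. Substituting and matching coefficients of each power of x gives A0 = 895/4394, A1 = -37/338, A2 = -1/26, so u_p = 895/4394 - 37*x/338 - x^2/26.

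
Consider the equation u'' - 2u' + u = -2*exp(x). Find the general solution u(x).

Characteristic equation r² - 2r + 1 = 0 has discriminant (-2)² - 4·(1) = 0, so r = 1 is a repeated root.
Hence u_h = (C1 + C2*x)*exp(x).
Since exp(x) solves the homogeneous equation (r = 1 is a root of multiplicity 2), multiply the trial by x^2. Try u_p = A*x^2*exp(x). Substituting into the equation and dividing by exp(x) gives A = -1, so u_p = -x^2*exp(x).

u = C1*exp(x) - x**2*exp(x) + C2*x*exp(x)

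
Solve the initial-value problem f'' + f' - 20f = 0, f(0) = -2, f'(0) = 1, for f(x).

f = -exp(-5*x) - exp(4*x)

Characteristic equation r² + r - 20 = 0 factors as (r - 4)(r + 5) = 0, so r = 4, -5.
Hence f_h = C1*exp(4*x) + C2*exp(-5*x).
Apply the initial conditions: f(0) = C1 + C2 = -2 and f'(0) = -5*C2 + 4*C1 = 1. Solving gives C1 = -1, C2 = -1.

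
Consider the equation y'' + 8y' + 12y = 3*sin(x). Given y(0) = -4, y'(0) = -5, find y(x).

Characteristic equation r² + 8r + 12 = 0 factors as (r + 2)(r + 6) = 0, so r = -2, -6.
Hence y_h = C1*exp(-2*x) + C2*exp(-6*x).
Try y_p = A*cos(x) + B*sin(x). Substituting and equating the coefficients of cos(x) and sin(x) gives A = -24/185, B = 33/185, so y_p = -24*cos(x)/185 + 33*sin(x)/185.
General solution: y = -24*cos(x)/185 + 33*sin(x)/185 + C1*exp(-2*x) + C2*exp(-6*x).
Apply the initial conditions: y(0) = -24/185 + C1 + C2 = -4 and y'(0) = 33/185 - 6*C2 - 2*C1 = -5. Solving gives C1 = -71/10, C2 = 239/74.

y = -71*exp(-2*x)/10 - 24*cos(x)/185 + 33*sin(x)/185 + 239*exp(-6*x)/74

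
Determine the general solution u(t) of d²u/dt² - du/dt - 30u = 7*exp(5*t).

Characteristic equation r² - r - 30 = 0 factors as (r + 5)(r - 6) = 0, so r = -5, 6.
Hence u_h = C1*exp(-5*t) + C2*exp(6*t).
Try u_p = A*exp(5*t). Substituting into the equation and dividing by exp(5*t) gives A = -7/10, so u_p = -7*exp(5*t)/10.

u = -7*exp(5*t)/10 + C1*exp(-5*t) + C2*exp(6*t)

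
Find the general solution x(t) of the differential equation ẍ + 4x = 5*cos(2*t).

Characteristic equation r² + 4 = 0 has discriminant (0)² - 4·(4) = -16 < 0, so r = ± 2i.
Hence x_h = C1*cos(2*t) + C2*sin(2*t).
Since ±2i are characteristic roots, multiply the trial by t. Try x_p = t*(A*cos(2*t) + B*sin(2*t)). Substituting and equating the coefficients of cos(2t) and sin(2t) gives A = 0, B = 5/4, so x_p = 5*t*sin(2*t)/4.

x = C1*cos(2*t) + C2*sin(2*t) + 5*t*sin(2*t)/4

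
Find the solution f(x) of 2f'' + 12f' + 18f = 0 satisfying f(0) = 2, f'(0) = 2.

Divide through by 2: f'' + 6f' + 9f = 0.
Characteristic equation r² + 6r + 9 = 0 has discriminant (6)² - 4·(9) = 0, so r = -3 is a repeated root.
Hence f_h = (C1 + C2*x)*exp(-3*x).
Apply the initial conditions: f(0) = C1 = 2 and f'(0) = C2 - 3*C1 = 2. Solving gives C1 = 2, C2 = 8.

f = 2*exp(-3*x) + 8*x*exp(-3*x)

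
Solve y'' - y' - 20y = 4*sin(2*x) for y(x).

y = -24*sin(2*x)/145 + 2*cos(2*x)/145 + C1*exp(-4*x) + C2*exp(5*x)

Characteristic equation r² - r - 20 = 0 factors as (r + 4)(r - 5) = 0, so r = -4, 5.
Hence y_h = C1*exp(-4*x) + C2*exp(5*x).
Try y_p = A*cos(2*x) + B*sin(2*x). Substituting and equating the coefficients of cos(2x) and sin(2x) gives A = 2/145, B = -24/145, so y_p = -24*sin(2*x)/145 + 2*cos(2*x)/145.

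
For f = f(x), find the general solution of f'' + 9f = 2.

f = 2/9 + C1*cos(3*x) + C2*sin(3*x)

Characteristic equation r² + 9 = 0 has discriminant (0)² - 4·(9) = -36 < 0, so r = ± 3i.
Hence f_h = C1*cos(3*x) + C2*sin(3*x).
For the particular solution try f_p = A0. Substituting and matching coefficients of each power of x gives A0 = 2/9, so f_p = 2/9.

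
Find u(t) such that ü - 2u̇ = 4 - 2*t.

Characteristic equation r² - 2r = 0 factors as (r - 2)r = 0, so r = 2, 0.
Hence u_h = C1*exp(2*t) + C2.
Since 0 is a characteristic root (multiplicity 1), multiply the polynomial trial by t: try u_p = t*(A0 + A1*t). Substituting and matching coefficients of each power of t gives A0 = -3/2, A1 = 1/2, so u_p = t^2/2 - 3*t/2.

u = C2 + t**2/2 - 3*t/2 + C1*exp(2*t)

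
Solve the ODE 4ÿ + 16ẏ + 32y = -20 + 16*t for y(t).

y = -7/8 + t/2 + C1*cos(2*t)*exp(-2*t) + C2*exp(-2*t)*sin(2*t)

Divide through by 4: y'' + 4y' + 8y = -5 + 4*t.
Characteristic equation r² + 4r + 8 = 0 has discriminant (4)² - 4·(8) = -16 < 0, so r = -2 ± 2i.
Hence y_h = C1*cos(2*t)*exp(-2*t) + C2*exp(-2*t)*sin(2*t).
For the particular solution try y_p = A0 + A1*t. Substituting and matching coefficients of each power of t gives A0 = -7/8, A1 = 1/2, so y_p = -7/8 + t/2.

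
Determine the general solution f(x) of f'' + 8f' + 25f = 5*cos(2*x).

Characteristic equation r² + 8r + 25 = 0 has discriminant (8)² - 4·(25) = -36 < 0, so r = -4 ± 3i.
Hence f_h = C1*cos(3*x)*exp(-4*x) + C2*exp(-4*x)*sin(3*x).
Try f_p = A*cos(2*x) + B*sin(2*x). Substituting and equating the coefficients of cos(2x) and sin(2x) gives A = 105/697, B = 80/697, so f_p = 80*sin(2*x)/697 + 105*cos(2*x)/697.

f = 80*sin(2*x)/697 + 105*cos(2*x)/697 + C1*cos(3*x)*exp(-4*x) + C2*exp(-4*x)*sin(3*x)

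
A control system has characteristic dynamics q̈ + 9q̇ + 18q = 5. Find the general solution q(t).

q = 5/18 + C1*exp(-3*t) + C2*exp(-6*t)

Characteristic equation r² + 9r + 18 = 0 factors as (r + 3)(r + 6) = 0, so r = -3, -6.
Hence q_h = C1*exp(-3*t) + C2*exp(-6*t).
For the particular solution try q_p = A0. Substituting and matching coefficients of each power of t gives A0 = 5/18, so q_p = 5/18.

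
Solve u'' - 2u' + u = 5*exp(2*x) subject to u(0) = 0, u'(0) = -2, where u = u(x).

u = -5*exp(x) + 5*exp(2*x) - 7*x*exp(x)

Characteristic equation r² - 2r + 1 = 0 has discriminant (-2)² - 4·(1) = 0, so r = 1 is a repeated root.
Hence u_h = (C1 + C2*x)*exp(x).
Try u_p = A*exp(2*x). Substituting into the equation and dividing by exp(2*x) gives A = 5, so u_p = 5*exp(2*x).
General solution: u = 5*exp(2*x) + C1*exp(x) + C2*x*exp(x).
Apply the initial conditions: u(0) = 5 + C1 = 0 and u'(0) = 10 + C1 + C2 = -2. Solving gives C1 = -5, C2 = -7.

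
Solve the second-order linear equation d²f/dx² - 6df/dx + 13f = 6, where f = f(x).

Characteristic equation r² - 6r + 13 = 0 has discriminant (-6)² - 4·(13) = -16 < 0, so r = 3 ± 2i.
Hence f_h = C1*cos(2*x)*exp(3*x) + C2*exp(3*x)*sin(2*x).
For the particular solution try f_p = A0. Substituting and matching coefficients of each power of x gives A0 = 6/13, so f_p = 6/13.

f = 6/13 + C1*cos(2*x)*exp(3*x) + C2*exp(3*x)*sin(2*x)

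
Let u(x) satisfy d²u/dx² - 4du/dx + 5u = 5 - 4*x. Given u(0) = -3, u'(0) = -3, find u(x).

u = 9/25 - 4*x/5 - 84*cos(x)*exp(2*x)/25 + 113*exp(2*x)*sin(x)/25

Characteristic equation r² - 4r + 5 = 0 has discriminant (-4)² - 4·(5) = -4 < 0, so r = 2 ± i.
Hence u_h = C1*cos(x)*exp(2*x) + C2*exp(2*x)*sin(x).
For the particular solution try u_p = A0 + A1*x. Substituting and matching coefficients of each power of x gives A0 = 9/25, A1 = -4/5, so u_p = 9/25 - 4*x/5.
General solution: u = 9/25 - 4*x/5 + C1*cos(x)*exp(2*x) + C2*exp(2*x)*sin(x).
Apply the initial conditions: u(0) = 9/25 + C1 = -3 and u'(0) = -4/5 + C2 + 2*C1 = -3. Solving gives C1 = -84/25, C2 = 113/25.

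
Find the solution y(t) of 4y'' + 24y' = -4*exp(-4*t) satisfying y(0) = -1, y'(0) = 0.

Divide through by 4: y'' + 6y' = -exp(-4*t).
Characteristic equation r² + 6r = 0 factors as (r + 6)r = 0, so r = -6, 0.
Hence y_h = C1*exp(-6*t) + C2.
Try y_p = A*exp(-4*t). Substituting into the equation and dividing by exp(-4*t) gives A = 1/8, so y_p = exp(-4*t)/8.
General solution: y = C2 + exp(-4*t)/8 + C1*exp(-6*t).
Apply the initial conditions: y(0) = 1/8 + C1 + C2 = -1 and y'(0) = -1/2 - 6*C1 = 0. Solving gives C1 = -1/12, C2 = -25/24.

y = -25/24 - exp(-6*t)/12 + exp(-4*t)/8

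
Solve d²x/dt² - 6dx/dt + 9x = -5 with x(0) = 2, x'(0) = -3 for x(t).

x = -5/9 + 23*exp(3*t)/9 - 32*t*exp(3*t)/3

Characteristic equation r² - 6r + 9 = 0 has discriminant (-6)² - 4·(9) = 0, so r = 3 is a repeated root.
Hence x_h = (C1 + C2*t)*exp(3*t).
For the particular solution try x_p = A0. Substituting and matching coefficients of each power of t gives A0 = -5/9, so x_p = -5/9.
General solution: x = -5/9 + C1*exp(3*t) + C2*t*exp(3*t).
Apply the initial conditions: x(0) = -5/9 + C1 = 2 and x'(0) = C2 + 3*C1 = -3. Solving gives C1 = 23/9, C2 = -32/3.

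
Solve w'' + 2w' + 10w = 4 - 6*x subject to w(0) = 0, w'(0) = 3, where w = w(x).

Characteristic equation r² + 2r + 10 = 0 has discriminant (2)² - 4·(10) = -36 < 0, so r = -1 ± 3i.
Hence w_h = C1*cos(3*x)*exp(-x) + C2*exp(-x)*sin(3*x).
For the particular solution try w_p = A0 + A1*x. Substituting and matching coefficients of each power of x gives A0 = 13/25, A1 = -3/5, so w_p = 13/25 - 3*x/5.
General solution: w = 13/25 - 3*x/5 + C1*cos(3*x)*exp(-x) + C2*exp(-x)*sin(3*x).
Apply the initial conditions: w(0) = 13/25 + C1 = 0 and w'(0) = -3/5 - C1 + 3*C2 = 3. Solving gives C1 = -13/25, C2 = 77/75.

w = 13/25 - 3*x/5 - 13*cos(3*x)*exp(-x)/25 + 77*exp(-x)*sin(3*x)/75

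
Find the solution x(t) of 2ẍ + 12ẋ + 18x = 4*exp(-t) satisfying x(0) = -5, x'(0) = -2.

Divide through by 2: x'' + 6x' + 9x = 2*exp(-t).
Characteristic equation r² + 6r + 9 = 0 has discriminant (6)² - 4·(9) = 0, so r = -3 is a repeated root.
Hence x_h = (C1 + C2*t)*exp(-3*t).
Try x_p = A*exp(-t). Substituting into the equation and dividing by exp(-t) gives A = 1/2, so x_p = exp(-t)/2.
General solution: x = exp(-t)/2 + C1*exp(-3*t) + C2*t*exp(-3*t).
Apply the initial conditions: x(0) = 1/2 + C1 = -5 and x'(0) = -1/2 + C2 - 3*C1 = -2. Solving gives C1 = -11/2, C2 = -18.

x = exp(-t)/2 - 11*exp(-3*t)/2 - 18*t*exp(-3*t)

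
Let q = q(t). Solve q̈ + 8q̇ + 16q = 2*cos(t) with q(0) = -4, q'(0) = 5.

q = -1186*exp(-4*t)/289 + 16*sin(t)/289 + 30*cos(t)/289 - 195*t*exp(-4*t)/17

Characteristic equation r² + 8r + 16 = 0 has discriminant (8)² - 4·(16) = 0, so r = -4 is a repeated root.
Hence q_h = (C1 + C2*t)*exp(-4*t).
Try q_p = A*cos(t) + B*sin(t). Substituting and equating the coefficients of cos(t) and sin(t) gives A = 30/289, B = 16/289, so q_p = 16*sin(t)/289 + 30*cos(t)/289.
General solution: q = 16*sin(t)/289 + 30*cos(t)/289 + C1*exp(-4*t) + C2*t*exp(-4*t).
Apply the initial conditions: q(0) = 30/289 + C1 = -4 and q'(0) = 16/289 + C2 - 4*C1 = 5. Solving gives C1 = -1186/289, C2 = -195/17.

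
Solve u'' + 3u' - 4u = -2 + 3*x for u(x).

Characteristic equation r² + 3r - 4 = 0 factors as (r + 4)(r - 1) = 0, so r = -4, 1.
Hence u_h = C1*exp(-4*x) + C2*exp(x).
For the particular solution try u_p = A0 + A1*x. Substituting and matching coefficients of each power of x gives A0 = -1/16, A1 = -3/4, so u_p = -1/16 - 3*x/4.

u = -1/16 - 3*x/4 + C1*exp(-4*x) + C2*exp(x)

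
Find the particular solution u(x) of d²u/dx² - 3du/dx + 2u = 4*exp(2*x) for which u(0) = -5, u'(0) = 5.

Characteristic equation r² - 3r + 2 = 0 factors as (r - 1)(r - 2) = 0, so r = 1, 2.
Hence u_h = C1*exp(x) + C2*exp(2*x).
Since exp(2*x) solves the homogeneous equation (r = 2 is a root of multiplicity 1), multiply the trial by x. Try u_p = A*x*exp(2*x). Substituting into the equation and dividing by exp(2*x) gives A = 4, so u_p = 4*x*exp(2*x).
General solution: u = C1*exp(x) + C2*exp(2*x) + 4*x*exp(2*x).
Apply the initial conditions: u(0) = C1 + C2 = -5 and u'(0) = 4 + C1 + 2*C2 = 5. Solving gives C1 = -11, C2 = 6.

u = -11*exp(x) + 6*exp(2*x) + 4*x*exp(2*x)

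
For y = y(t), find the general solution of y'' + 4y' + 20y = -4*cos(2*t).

y = -cos(2*t)/5 - sin(2*t)/10 + C1*cos(4*t)*exp(-2*t) + C2*exp(-2*t)*sin(4*t)

Characteristic equation r² + 4r + 20 = 0 has discriminant (4)² - 4·(20) = -64 < 0, so r = -2 ± 4i.
Hence y_h = C1*cos(4*t)*exp(-2*t) + C2*exp(-2*t)*sin(4*t).
Try y_p = A*cos(2*t) + B*sin(2*t). Substituting and equating the coefficients of cos(2t) and sin(2t) gives A = -1/5, B = -1/10, so y_p = -cos(2*t)/5 - sin(2*t)/10.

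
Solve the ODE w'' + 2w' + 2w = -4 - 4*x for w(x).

Characteristic equation r² + 2r + 2 = 0 has discriminant (2)² - 4·(2) = -4 < 0, so r = -1 ± i.
Hence w_h = C1*cos(x)*exp(-x) + C2*exp(-x)*sin(x).
For the particular solution try w_p = A0 + A1*x. Substituting and matching coefficients of each power of x gives A0 = 0, A1 = -2, so w_p = -2*x.

w = -2*x + C1*cos(x)*exp(-x) + C2*exp(-x)*sin(x)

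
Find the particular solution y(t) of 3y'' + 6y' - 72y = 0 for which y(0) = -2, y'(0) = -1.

Divide through by 3: y'' + 2y' - 24y = 0.
Characteristic equation r² + 2r - 24 = 0 factors as (r + 6)(r - 4) = 0, so r = -6, 4.
Hence y_h = C1*exp(-6*t) + C2*exp(4*t).
Apply the initial conditions: y(0) = C1 + C2 = -2 and y'(0) = -6*C1 + 4*C2 = -1. Solving gives C1 = -7/10, C2 = -13/10.

y = -13*exp(4*t)/10 - 7*exp(-6*t)/10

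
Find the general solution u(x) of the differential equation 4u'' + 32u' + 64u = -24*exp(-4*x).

Divide through by 4: u'' + 8u' + 16u = -6*exp(-4*x).
Characteristic equation r² + 8r + 16 = 0 has discriminant (8)² - 4·(16) = 0, so r = -4 is a repeated root.
Hence u_h = (C1 + C2*x)*exp(-4*x).
Since exp(-4*x) solves the homogeneous equation (r = -4 is a root of multiplicity 2), multiply the trial by x^2. Try u_p = A*x^2*exp(-4*x). Substituting into the equation and dividing by exp(-4*x) gives A = -3, so u_p = -3*x^2*exp(-4*x).

u = C1*exp(-4*x) - 3*x**2*exp(-4*x) + C2*x*exp(-4*x)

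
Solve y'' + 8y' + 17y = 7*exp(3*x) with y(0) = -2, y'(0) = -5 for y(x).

Characteristic equation r² + 8r + 17 = 0 has discriminant (8)² - 4·(17) = -4 < 0, so r = -4 ± i.
Hence y_h = C1*cos(x)*exp(-4*x) + C2*exp(-4*x)*sin(x).
Try y_p = A*exp(3*x). Substituting into the equation and dividing by exp(3*x) gives A = 7/50, so y_p = 7*exp(3*x)/50.
General solution: y = 7*exp(3*x)/50 + C1*cos(x)*exp(-4*x) + C2*exp(-4*x)*sin(x).
Apply the initial conditions: y(0) = 7/50 + C1 = -2 and y'(0) = 21/50 + C2 - 4*C1 = -5. Solving gives C1 = -107/50, C2 = -699/50.

y = 7*exp(3*x)/50 - 699*exp(-4*x)*sin(x)/50 - 107*cos(x)*exp(-4*x)/50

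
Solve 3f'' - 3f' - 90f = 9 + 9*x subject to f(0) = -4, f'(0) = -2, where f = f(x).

Divide through by 3: f'' - f' - 30f = 3 + 3*x.
Characteristic equation r² - r - 30 = 0 factors as (r + 5)(r - 6) = 0, so r = -5, 6.
Hence f_h = C1*exp(-5*x) + C2*exp(6*x).
For the particular solution try f_p = A0 + A1*x. Substituting and matching coefficients of each power of x gives A0 = -29/300, A1 = -1/10, so f_p = -29/300 - x/10.
General solution: f = -29/300 - x/10 + C1*exp(-5*x) + C2*exp(6*x).
Apply the initial conditions: f(0) = -29/300 + C1 + C2 = -4 and f'(0) = -1/10 - 5*C1 + 6*C2 = -2. Solving gives C1 = -538/275, C2 = -257/132.

f = -29/300 - 538*exp(-5*x)/275 - 257*exp(6*x)/132 - x/10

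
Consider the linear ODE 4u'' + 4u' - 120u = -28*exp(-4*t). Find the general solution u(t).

Divide through by 4: u'' + u' - 30u = -7*exp(-4*t).
Characteristic equation r² + r - 30 = 0 factors as (r - 5)(r + 6) = 0, so r = 5, -6.
Hence u_h = C1*exp(5*t) + C2*exp(-6*t).
Try u_p = A*exp(-4*t). Substituting into the equation and dividing by exp(-4*t) gives A = 7/18, so u_p = 7*exp(-4*t)/18.

u = 7*exp(-4*t)/18 + C1*exp(5*t) + C2*exp(-6*t)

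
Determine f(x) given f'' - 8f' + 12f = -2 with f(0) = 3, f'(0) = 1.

Characteristic equation r² - 8r + 12 = 0 factors as (r - 6)(r - 2) = 0, so r = 6, 2.
Hence f_h = C1*exp(6*x) + C2*exp(2*x).
For the particular solution try f_p = A0. Substituting and matching coefficients of each power of x gives A0 = -1/6, so f_p = -1/6.
General solution: f = -1/6 + C1*exp(6*x) + C2*exp(2*x).
Apply the initial conditions: f(0) = -1/6 + C1 + C2 = 3 and f'(0) = 2*C2 + 6*C1 = 1. Solving gives C1 = -4/3, C2 = 9/2.

f = -1/6 - 4*exp(6*x)/3 + 9*exp(2*x)/2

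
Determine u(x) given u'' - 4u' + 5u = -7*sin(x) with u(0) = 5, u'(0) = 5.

u = -7*cos(x)/8 - 7*sin(x)/8 - 47*exp(2*x)*sin(x)/8 + 47*cos(x)*exp(2*x)/8

Characteristic equation r² - 4r + 5 = 0 has discriminant (-4)² - 4·(5) = -4 < 0, so r = 2 ± i.
Hence u_h = C1*cos(x)*exp(2*x) + C2*exp(2*x)*sin(x).
Try u_p = A*cos(x) + B*sin(x). Substituting and equating the coefficients of cos(x) and sin(x) gives A = -7/8, B = -7/8, so u_p = -7*cos(x)/8 - 7*sin(x)/8.
General solution: u = -7*cos(x)/8 - 7*sin(x)/8 + C1*cos(x)*exp(2*x) + C2*exp(2*x)*sin(x).
Apply the initial conditions: u(0) = -7/8 + C1 = 5 and u'(0) = -7/8 + C2 + 2*C1 = 5. Solving gives C1 = 47/8, C2 = -47/8.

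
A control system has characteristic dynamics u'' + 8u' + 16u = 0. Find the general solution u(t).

u = C1*exp(-4*t) + C2*t*exp(-4*t)

Characteristic equation r² + 8r + 16 = 0 has discriminant (8)² - 4·(16) = 0, so r = -4 is a repeated root.
Hence u_h = (C1 + C2*t)*exp(-4*t).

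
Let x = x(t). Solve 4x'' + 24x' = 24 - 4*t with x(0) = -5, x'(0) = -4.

x = -1261/216 - t**2/12 + 37*t/36 + 181*exp(-6*t)/216

Divide through by 4: x'' + 6x' = 6 - t.
Characteristic equation r² + 6r = 0 factors as (r + 6)r = 0, so r = -6, 0.
Hence x_h = C1*exp(-6*t) + C2.
Since 0 is a characteristic root (multiplicity 1), multiply the polynomial trial by t: try x_p = t*(A0 + A1*t). Substituting and matching coefficients of each power of t gives A0 = 37/36, A1 = -1/12, so x_p = -t^2/12 + 37*t/36.
General solution: x = C2 - t^2/12 + 37*t/36 + C1*exp(-6*t).
Apply the initial conditions: x(0) = C1 + C2 = -5 and x'(0) = 37/36 - 6*C1 = -4. Solving gives C1 = 181/216, C2 = -1261/216.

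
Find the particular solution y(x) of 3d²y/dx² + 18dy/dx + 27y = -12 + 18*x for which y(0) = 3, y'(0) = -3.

y = -8/9 + 2*x/3 + 35*exp(-3*x)/9 + 8*x*exp(-3*x)

Divide through by 3: y'' + 6y' + 9y = -4 + 6*x.
Characteristic equation r² + 6r + 9 = 0 has discriminant (6)² - 4·(9) = 0, so r = -3 is a repeated root.
Hence y_h = (C1 + C2*x)*exp(-3*x).
For the particular solution try y_p = A0 + A1*x. Substituting and matching coefficients of each power of x gives A0 = -8/9, A1 = 2/3, so y_p = -8/9 + 2*x/3.
General solution: y = -8/9 + 2*x/3 + C1*exp(-3*x) + C2*x*exp(-3*x).
Apply the initial conditions: y(0) = -8/9 + C1 = 3 and y'(0) = 2/3 + C2 - 3*C1 = -3. Solving gives C1 = 35/9, C2 = 8.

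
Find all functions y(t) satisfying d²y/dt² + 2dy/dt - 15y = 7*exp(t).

Characteristic equation r² + 2r - 15 = 0 factors as (r + 5)(r - 3) = 0, so r = -5, 3.
Hence y_h = C1*exp(-5*t) + C2*exp(3*t).
Try y_p = A*exp(t). Substituting into the equation and dividing by exp(t) gives A = -7/12, so y_p = -7*exp(t)/12.

y = -7*exp(t)/12 + C1*exp(-5*t) + C2*exp(3*t)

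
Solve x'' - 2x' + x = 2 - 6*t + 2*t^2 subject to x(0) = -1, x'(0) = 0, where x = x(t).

Characteristic equation r² - 2r + 1 = 0 has discriminant (-2)² - 4·(1) = 0, so r = 1 is a repeated root.
Hence x_h = (C1 + C2*t)*exp(t).
For the particular solution try x_p = A0 + A1*t + A2*t^2. Substituting and matching coefficients of each power of t gives A0 = 2, A1 = 2, A2 = 2, so x_p = 2 + 2*t + 2*t^2.
General solution: x = 2 + 2*t + 2*t^2 + C1*exp(t) + C2*t*exp(t).
Apply the initial conditions: x(0) = 2 + C1 = -1 and x'(0) = 2 + C1 + C2 = 0. Solving gives C1 = -3, C2 = 1.

x = 2 - 3*exp(t) + 2*t + 2*t**2 + t*exp(t)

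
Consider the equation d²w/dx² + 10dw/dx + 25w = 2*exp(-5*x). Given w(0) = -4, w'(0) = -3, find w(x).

w = -4*exp(-5*x) + x**2*exp(-5*x) - 23*x*exp(-5*x)

Characteristic equation r² + 10r + 25 = 0 has discriminant (10)² - 4·(25) = 0, so r = -5 is a repeated root.
Hence w_h = (C1 + C2*x)*exp(-5*x).
Since exp(-5*x) solves the homogeneous equation (r = -5 is a root of multiplicity 2), multiply the trial by x^2. Try w_p = A*x^2*exp(-5*x). Substituting into the equation and dividing by exp(-5*x) gives A = 1, so w_p = x^2*exp(-5*x).
General solution: w = C1*exp(-5*x) + x^2*exp(-5*x) + C2*x*exp(-5*x).
Apply the initial conditions: w(0) = C1 = -4 and w'(0) = C2 - 5*C1 = -3. Solving gives C1 = -4, C2 = -23.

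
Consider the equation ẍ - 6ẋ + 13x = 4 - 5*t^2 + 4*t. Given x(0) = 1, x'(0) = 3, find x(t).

x = 758/2197 - 8*t/169 - 5*t**2/13 + 1189*exp(3*t)*sin(2*t)/2197 + 1439*cos(2*t)*exp(3*t)/2197

Characteristic equation r² - 6r + 13 = 0 has discriminant (-6)² - 4·(13) = -16 < 0, so r = 3 ± 2i.
Hence x_h = C1*cos(2*t)*exp(3*t) + C2*exp(3*t)*sin(2*t).
For the particular solution try x_p = A0 + A1*t + A2*t^2. Substituting and matching coefficients of each power of t gives A0 = 758/2197, A1 = -8/169, A2 = -5/13, so x_p = 758/2197 - 8*t/169 - 5*t^2/13.
General solution: x = 758/2197 - 8*t/169 - 5*t^2/13 + C1*cos(2*t)*exp(3*t) + C2*exp(3*t)*sin(2*t).
Apply the initial conditions: x(0) = 758/2197 + C1 = 1 and x'(0) = -8/169 + 2*C2 + 3*C1 = 3. Solving gives C1 = 1439/2197, C2 = 1189/2197.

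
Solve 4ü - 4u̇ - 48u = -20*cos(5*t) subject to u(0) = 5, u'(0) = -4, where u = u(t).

u = 25*sin(5*t)/1394 + 185*cos(5*t)/1394 + 431*exp(4*t)/287 + 801*exp(-3*t)/238

Divide through by 4: u'' - u' - 12u = -5*cos(5*t).
Characteristic equation r² - r - 12 = 0 factors as (r - 4)(r + 3) = 0, so r = 4, -3.
Hence u_h = C1*exp(4*t) + C2*exp(-3*t).
Try u_p = A*cos(5*t) + B*sin(5*t). Substituting and equating the coefficients of cos(5t) and sin(5t) gives A = 185/1394, B = 25/1394, so u_p = 25*sin(5*t)/1394 + 185*cos(5*t)/1394.
General solution: u = 25*sin(5*t)/1394 + 185*cos(5*t)/1394 + C1*exp(4*t) + C2*exp(-3*t).
Apply the initial conditions: u(0) = 185/1394 + C1 + C2 = 5 and u'(0) = 125/1394 - 3*C2 + 4*C1 = -4. Solving gives C1 = 431/287, C2 = 801/238.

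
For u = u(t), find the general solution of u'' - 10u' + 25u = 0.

Characteristic equation r² - 10r + 25 = 0 has discriminant (-10)² - 4·(25) = 0, so r = 5 is a repeated root.
Hence u_h = (C1 + C2*t)*exp(5*t).

u = C1*exp(5*t) + C2*t*exp(5*t)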